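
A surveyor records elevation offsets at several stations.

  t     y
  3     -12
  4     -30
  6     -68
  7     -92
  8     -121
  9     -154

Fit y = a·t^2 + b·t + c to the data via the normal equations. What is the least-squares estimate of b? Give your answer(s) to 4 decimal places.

Setting ∂/∂a … = 0 gives: 14691·a + 1891·b + 255·c = -27762;  1891·a + 255·b + 37·c = -3562;  255·a + 37·b + 6·c = -477.
Row-reducing yields a = -477/280, b = -813/280, c = 1513/140.

b = -2.9036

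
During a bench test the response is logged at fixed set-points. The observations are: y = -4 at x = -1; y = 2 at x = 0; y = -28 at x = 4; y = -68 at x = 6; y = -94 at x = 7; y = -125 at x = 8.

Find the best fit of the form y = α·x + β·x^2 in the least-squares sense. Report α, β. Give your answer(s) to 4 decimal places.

α = 1.6507, β = -2.1587

The normal equations are: 166·α + 1134·β = -2174;  1134·α + 8050·β = -15506.
(Σx·x = 166, Σx·x^2 = 1134, Σx^2·x^2 = 8050, Σx·y = -2174, Σx^2·y = -15506.)
det = 166·8050 − 1134² = 50344.
α = ((-2174)·8050 − 1134·(-15506))/50344 = 1484/899; β = (166·(-15506) − 1134·(-2174))/50344 = -13585/6293.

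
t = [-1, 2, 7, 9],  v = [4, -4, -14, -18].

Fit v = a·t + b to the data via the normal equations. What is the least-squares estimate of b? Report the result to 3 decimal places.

b = 1.211

From the data, Σt·t = 135, Σt = 17, Σ1 = 4.
Right-hand side: Σt·v = -272, Σv = -32.
Normal equations: [[135, 17]; [17, 4]]·[a, b]ᵀ = [-272, -32]ᵀ.
Eliminating b: 4·(row 1) − 17·(row 2) gives 251·a = 4·(-272) − 17·(-32) = -544, so a = -544/251.
Then b = ((-32) − 17·(-544/251))/4 = 304/251.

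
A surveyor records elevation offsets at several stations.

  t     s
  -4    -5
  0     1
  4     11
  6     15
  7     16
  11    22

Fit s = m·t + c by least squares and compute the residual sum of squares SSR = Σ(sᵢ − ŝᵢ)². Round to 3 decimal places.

SSR = 6.197

Entries of XᵀX: Σt·t = 238, Σt = 24, Σ1 = 6.
Moment sums: Σt·s = 508, Σs = 60.
Eliminating c: 6·(row 1) − 24·(row 2) gives 852·m = 6·508 − 24·60 = 1608, so m = 134/71.
Then c = (60 − 24·(134/71))/6 = 174/71.
Residuals: 7/71, -103/71, 1, 87/71, 24/71, -86/71; SSR = 440/71.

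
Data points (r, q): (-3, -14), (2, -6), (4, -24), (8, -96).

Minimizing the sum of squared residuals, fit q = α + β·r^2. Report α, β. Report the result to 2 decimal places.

With design matrix X, XᵀX = [[4, 93]; [93, 4449]] and Xᵀq = [-140, -6678]ᵀ.
det = 4·4449 − 93² = 9147.
α = ((-140)·4449 − 93·(-6678))/9147 = -602/3049; β = (4·(-6678) − 93·(-140))/9147 = -4564/3049.

α = -0.20, β = -1.50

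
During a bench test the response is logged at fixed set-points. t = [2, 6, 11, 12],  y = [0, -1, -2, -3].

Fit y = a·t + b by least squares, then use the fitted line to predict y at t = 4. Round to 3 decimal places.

Sums needed: Σt·t = 305, Σt = 31, Σ1 = 4.
For Mᵀy: Σt·y = -64, Σy = -6.
Eliminating b: 4·(row 1) − 31·(row 2) gives 259·a = 4·(-64) − 31·(-6) = -70, so a = -10/37.
Then b = ((-6) − 31·(-10/37))/4 = 22/37.
At t = 4: ŷ = (-10/37)·(4) + (22/37)·(1) = -18/37.

ŷ = -0.486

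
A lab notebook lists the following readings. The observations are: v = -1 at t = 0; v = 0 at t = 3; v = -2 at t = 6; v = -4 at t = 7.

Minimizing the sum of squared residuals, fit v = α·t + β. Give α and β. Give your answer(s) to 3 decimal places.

α = -0.400, β = -0.150

Normal-equation sums: Σt·t = 94, Σt = 16, Σ1 = 4.
And Σt·v = -40, Σv = -7.
Normal equations: [[94, 16]; [16, 4]]·[α, β]ᵀ = [-40, -7]ᵀ.
Eliminating β: 4·(row 1) − 16·(row 2) gives 120·α = 4·(-40) − 16·(-7) = -48, so α = -2/5.
Then β = ((-7) − 16·(-2/5))/4 = -3/20.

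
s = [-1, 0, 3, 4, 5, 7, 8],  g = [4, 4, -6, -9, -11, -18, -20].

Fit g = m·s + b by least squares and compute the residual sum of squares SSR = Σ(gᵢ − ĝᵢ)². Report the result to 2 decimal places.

SSR = 4.97

The normal system AᵀA·[m, b]ᵀ = Aᵀg is [[164, 26]; [26, 7]]·[m, b]ᵀ = [-399, -56]ᵀ.
det = 164·7 − 26² = 472.
m = ((-399)·7 − 26·(-56))/472 = -1337/472; b = (164·(-56) − 26·(-399))/472 = 595/236.
Residuals: -639/472, 349/236, -11/472, -45/236, 303/472, -327/472, 33/236; SSR = 2345/472.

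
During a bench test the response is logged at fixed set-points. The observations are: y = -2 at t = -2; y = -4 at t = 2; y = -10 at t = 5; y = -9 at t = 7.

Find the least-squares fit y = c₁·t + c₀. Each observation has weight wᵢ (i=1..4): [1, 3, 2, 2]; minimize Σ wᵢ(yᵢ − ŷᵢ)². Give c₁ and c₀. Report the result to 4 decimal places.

c₁ = -0.9697, c₀ = -3.1061

The normal equations are: 164·c₁ + 28·c₀ = -246;  28·c₁ + 8·c₀ = -52.
(Σwᵢ·t·t = 164, Σwᵢ·t = 28, Σwᵢ·1 = 8, Σwᵢ·t·y = -246, Σwᵢ·y = -52.)
det = 164·8 − 28² = 528.
c₁ = ((-246)·8 − 28·(-52))/528 = -32/33; c₀ = (164·(-52) − 28·(-246))/528 = -205/66.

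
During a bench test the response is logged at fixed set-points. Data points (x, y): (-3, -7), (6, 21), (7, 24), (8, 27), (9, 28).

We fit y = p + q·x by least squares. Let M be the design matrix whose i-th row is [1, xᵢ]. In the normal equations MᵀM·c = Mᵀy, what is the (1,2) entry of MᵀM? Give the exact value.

Row 1 ↔ basis 1, column 2 ↔ basis x, so (MᵀM)_{1,2} = Σᵢ x = (1)·(-3) + (1)·(6) + (1)·(7) + (1)·(8) + (1)·(9) = 27.

27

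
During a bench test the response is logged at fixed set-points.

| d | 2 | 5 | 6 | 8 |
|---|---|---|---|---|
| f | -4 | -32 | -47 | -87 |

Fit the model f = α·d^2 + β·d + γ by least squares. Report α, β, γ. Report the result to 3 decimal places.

α = -1.517, β = 1.343, γ = -0.640

With design matrix A, AᵀA = [[6033, 861, 129]; [861, 129, 21]; [129, 21, 4]] and Aᵀf = [-8076, -1146, -170]ᵀ.
Inverting the 3×3 Gram matrix, [α, β, γ]ᵀ = [-91/60, 403/300, -16/25]ᵀ.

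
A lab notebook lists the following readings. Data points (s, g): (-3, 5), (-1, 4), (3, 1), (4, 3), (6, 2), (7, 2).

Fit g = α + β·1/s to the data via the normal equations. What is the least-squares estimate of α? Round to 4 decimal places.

Entries of XᵀX: Σ1 = 6, Σ1/s = -37/84, Σ1/s·1/s = 1045/784.
For Xᵀg: Σg = 17, Σ1/s·g = -111/28.
Eliminating β: (1045/784)·(row 1) − (-37/84)·(row 2) gives (55061/7056)·α = (1045/784)·17 − (-37/84)·(-111/28) = 4099/196, so α = 147564/55061.
Then β = ((-111/28) − (-37/84)·(147564/55061))/(1045/784) = -114996/55061.

α = 2.6800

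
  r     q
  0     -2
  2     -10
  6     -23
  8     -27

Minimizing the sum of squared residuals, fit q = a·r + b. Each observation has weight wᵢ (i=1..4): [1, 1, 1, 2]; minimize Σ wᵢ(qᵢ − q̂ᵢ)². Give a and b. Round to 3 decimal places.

a = -3.083, b = -3.000

Entries of MᵀWM: Σwᵢ·r·r = 168, Σwᵢ·r = 24, Σwᵢ·1 = 5.
Moment sums: Σwᵢ·r·q = -590, Σwᵢ·q = -89.
Normal equations: [[168, 24]; [24, 5]]·[a, b]ᵀ = [-590, -89]ᵀ.
det = 168·5 − 24² = 264.
a = ((-590)·5 − 24·(-89))/264 = -37/12; b = (168·(-89) − 24·(-590))/264 = -3.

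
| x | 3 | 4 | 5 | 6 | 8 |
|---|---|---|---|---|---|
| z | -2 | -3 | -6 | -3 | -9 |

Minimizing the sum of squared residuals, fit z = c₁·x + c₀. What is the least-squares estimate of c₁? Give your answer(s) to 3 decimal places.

The normal system AᵀA·[c₁, c₀]ᵀ = Aᵀz is [[150, 26]; [26, 5]]·[c₁, c₀]ᵀ = [-138, -23]ᵀ.
det = 150·5 − 26² = 74.
c₁ = ((-138)·5 − 26·(-23))/74 = -46/37; c₀ = (150·(-23) − 26·(-138))/74 = 69/37.

c₁ = -1.243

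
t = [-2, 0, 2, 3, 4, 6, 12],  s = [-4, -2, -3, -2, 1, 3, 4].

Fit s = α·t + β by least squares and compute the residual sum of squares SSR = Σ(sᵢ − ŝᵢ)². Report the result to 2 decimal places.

Normal-equation sums: Σt·t = 213, Σt = 25, Σ1 = 7.
For Xᵀs: Σt·s = 66, Σs = -3.
Normal equations: [[213, 25]; [25, 7]]·[α, β]ᵀ = [66, -3]ᵀ.
Δ = 213·7 − 25² = 866.
α = (66·7 − 25·(-3))/866 = 537/866; β = (213·(-3) − 25·66)/866 = -2289/866.
Residuals: -101/866, 557/866, -1383/866, -527/433, 1007/866, 1665/866, -691/866; SSR = 8785/866.

SSR = 10.14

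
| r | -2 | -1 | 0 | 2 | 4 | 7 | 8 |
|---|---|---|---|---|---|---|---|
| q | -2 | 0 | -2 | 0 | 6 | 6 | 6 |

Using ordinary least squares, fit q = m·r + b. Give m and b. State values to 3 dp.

Forming MᵀM = [[138, 18]; [18, 7]] and Mᵀq = [118, 14]ᵀ gives MᵀM·[m, b]ᵀ = Mᵀq.
Determinant 138·7 − 18² = 642.
m = (118·7 − 18·14)/642 = 287/321; b = (138·14 − 18·118)/642 = -32/107.

m = 0.894, b = -0.299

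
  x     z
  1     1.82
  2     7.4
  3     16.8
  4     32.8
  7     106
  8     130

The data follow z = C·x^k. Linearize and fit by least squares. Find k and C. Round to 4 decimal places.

k = 2.0770, C = 1.7865

Taking logs, ln z = k·ln x + ln C, so regress ln z on ln x.
AᵀA = [[11.7199, 7.2034]; [7.2034, 6]], rhs = [28.5221, 18.4431]ᵀ  (here Σln x = 7.2034, Σ(ln x)² = 11.7199, Σln z = 18.4431, Σln x·ln z = 28.5221).
Δ = 11.7199·6 − (7.2034)² = 18.4301; k = (28.5221·6 − 7.2034·18.4431)/18.4301 = 2.07700, ln C = (11.7199·18.4431 − 7.2034·28.5221)/18.4301 = 0.58027, so C = exp(0.58027) = 1.78652.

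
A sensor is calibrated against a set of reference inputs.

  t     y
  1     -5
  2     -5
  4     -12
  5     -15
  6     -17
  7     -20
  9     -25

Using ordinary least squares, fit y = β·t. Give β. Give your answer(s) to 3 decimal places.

β = -2.854

Entries of XᵀX: Σt·t = 212.
And Σt·y = -605.
XᵀX·[β]ᵀ = Xᵀy becomes [[212]]·[β]ᵀ = [-605]ᵀ.
β = (-605)/212 = -2.85377.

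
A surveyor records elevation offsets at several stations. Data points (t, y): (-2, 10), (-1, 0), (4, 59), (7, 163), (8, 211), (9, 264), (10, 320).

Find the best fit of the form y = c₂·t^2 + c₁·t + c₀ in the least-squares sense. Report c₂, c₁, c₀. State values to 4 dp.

c₂ = 2.9454, c₁ = 2.5150, c₀ = 1.5965

Setting ∂/∂c₂ … = 0 gives: 23331·c₂ + 2639·c₁ + 315·c₀ = 75859;  2639·c₂ + 315·c₁ + 35·c₀ = 8621;  315·c₂ + 35·c₁ + 7·c₀ = 1027.
Row-reducing yields c₂ = 3938/1337, c₁ = 6725/2674, c₀ = 4269/2674.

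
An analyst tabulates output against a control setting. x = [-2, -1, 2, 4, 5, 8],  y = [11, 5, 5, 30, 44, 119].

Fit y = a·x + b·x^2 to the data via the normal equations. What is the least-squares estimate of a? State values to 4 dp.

a = -1.2047

Setting ∂/∂a … = 0 gives: 114·a + 700·b = 1275;  700·a + 5010·b = 9265.
Determinant 114·5010 − 700² = 81140.
a = (1275·5010 − 700·9265)/81140 = -9775/8114; b = (114·9265 − 700·1275)/81140 = 16371/8114.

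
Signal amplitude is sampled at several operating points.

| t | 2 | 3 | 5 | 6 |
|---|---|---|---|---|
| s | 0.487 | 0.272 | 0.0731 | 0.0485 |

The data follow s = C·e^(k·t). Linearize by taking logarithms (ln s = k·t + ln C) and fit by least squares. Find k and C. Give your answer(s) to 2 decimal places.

With ln sᵢ as the transformed response and tᵢ as the regressor:
XᵀX = [[74.0000, 16.0000]; [16.0000, 4]], rhs = [-36.5816, -7.6636]ᵀ  (here Σt = 16.0000, Σ(t)² = 74.0000, Σln s = -7.6636, Σt·ln s = -36.5816).
Slope k = (n·Σt·ln s − Σt·Σln s)/(n·Σ(t)² − (Σt)²) = (4·-36.5816 − 16.0000·-7.6636)/40.0000 = -0.59274; ln C = (Σln s − k·Σt)/n = 0.45506, so C = exp(0.45506) = 1.57627.

k = -0.59, C = 1.58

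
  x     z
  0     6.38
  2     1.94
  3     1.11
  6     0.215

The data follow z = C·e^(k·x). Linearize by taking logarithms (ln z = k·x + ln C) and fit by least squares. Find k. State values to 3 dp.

k = -0.563

Linearized form: ln z = k·x + ln C. From the 4 transformed points,
Σx = 11.0000, Σ(x)² = 49.0000, Σln z = 1.0831, Σx·ln z = -7.5842.
Equations: 49.0000·k + 11.0000·ln C = -7.5842;  11.0000·k + 4·ln C = 1.0831.
Solving (det = 75.0000): k = -0.56335, ln C = 1.81998.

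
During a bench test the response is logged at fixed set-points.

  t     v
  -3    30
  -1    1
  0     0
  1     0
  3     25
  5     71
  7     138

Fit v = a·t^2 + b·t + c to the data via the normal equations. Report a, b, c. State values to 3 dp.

a = 2.974, b = -0.843, c = -0.635

Setting ∂/∂a … = 0 gives: 3190·a + 468·b + 94·c = 9033;  468·a + 94·b + 12·c = 1305;  94·a + 12·b + 7·c = 265.
(Σt^2·t^2 = 3190, Σt^2·t = 468, Σt^2 = 94, Σt·t = 94, Σt = 12, Σ1 = 7, Σt^2·v = 9033, Σt·v = 1305, Σv = 265.)
Row-reducing yields a = 493261/165858, b = -46589/55286, c = -7520/11847.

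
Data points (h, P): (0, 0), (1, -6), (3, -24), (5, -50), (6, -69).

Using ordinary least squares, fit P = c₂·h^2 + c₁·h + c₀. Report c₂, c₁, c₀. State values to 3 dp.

c₂ = -1.194, c₁ = -4.183, c₀ = -0.298

Setting ∂/∂c₂ … = 0 gives: 2003·c₂ + 369·c₁ + 71·c₀ = -3956;  369·c₂ + 71·c₁ + 15·c₀ = -742;  71·c₂ + 15·c₁ + 5·c₀ = -149.
(Σh^2·h^2 = 2003, Σh^2·h = 369, Σh^2 = 71, Σh·h = 71, Σh = 15, Σ1 = 5, Σh^2·P = -3956, Σh·P = -742, ΣP = -149.)
Row-reducing yields c₂ = -117/98, c₁ = -5329/1274, c₀ = -190/637.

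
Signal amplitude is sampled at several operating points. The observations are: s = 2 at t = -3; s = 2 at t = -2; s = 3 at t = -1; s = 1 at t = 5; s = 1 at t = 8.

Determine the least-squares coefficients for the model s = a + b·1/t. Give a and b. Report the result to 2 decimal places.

a = 1.29, b = -1.69

AᵀA·[a, b]ᵀ = Aᵀs reads: 5·a + (-181/120)·b = 9;  (-181/120)·a + (20401/14400)·b = -521/120.
Determinant 5·(20401/14400) − (-181/120)² = 17311/3600.
a = (9·(20401/14400) − (-181/120)·(-521/120))/(17311/3600) = 22327/17311; b = (5·(-521/120) − (-181/120)·9)/(17311/3600) = -29280/17311.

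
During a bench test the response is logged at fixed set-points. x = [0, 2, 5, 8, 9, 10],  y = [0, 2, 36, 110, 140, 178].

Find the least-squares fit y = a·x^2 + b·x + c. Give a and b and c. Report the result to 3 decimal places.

From the data, Σx^2·x^2 = 21298, Σx^2·x = 2374, Σx^2 = 274, Σx·x = 274, Σx = 34, Σ1 = 6.
And Σx^2·y = 37088, Σx·y = 4104, Σy = 466.
So AᵀA·[a, b, c]ᵀ = Aᵀy: [[21298, 2374, 274]; [2374, 274, 34]; [274, 34, 6]]·[a, b, c]ᵀ = [37088, 4104, 466]ᵀ.
Solving the 3×3 system (Gaussian elimination) gives a = 31417/14982, b = -4337/1362, c = -128/2497.

a = 2.097, b = -3.184, c = -0.051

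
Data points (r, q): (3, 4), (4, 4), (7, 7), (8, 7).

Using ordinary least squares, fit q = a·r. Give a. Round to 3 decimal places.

The normal system AᵀA·[a]ᵀ = Aᵀq is [[138]]·[a]ᵀ = [133]ᵀ.
a = 133/138 = 0.963768.

a = 0.964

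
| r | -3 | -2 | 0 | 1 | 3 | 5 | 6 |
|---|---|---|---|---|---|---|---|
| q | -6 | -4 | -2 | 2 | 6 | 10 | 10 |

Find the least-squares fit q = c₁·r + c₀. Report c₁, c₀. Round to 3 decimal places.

c₁ = 1.910, c₀ = -0.443

Forming XᵀX = [[84, 10]; [10, 7]] and Xᵀq = [156, 16]ᵀ gives XᵀX·[c₁, c₀]ᵀ = Xᵀq.
Eliminating c₀: 7·(row 1) − 10·(row 2) gives 488·c₁ = 7·156 − 10·16 = 932, so c₁ = 233/122.
Then c₀ = (16 − 10·(233/122))/7 = -27/61.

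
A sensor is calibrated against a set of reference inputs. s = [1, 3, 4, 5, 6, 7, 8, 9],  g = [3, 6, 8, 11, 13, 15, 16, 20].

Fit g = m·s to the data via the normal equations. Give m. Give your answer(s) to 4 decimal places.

Normal-equation sums: Σs·s = 281.
For Xᵀg: Σs·g = 599.
Normal equations: [[281]]·[m]ᵀ = [599]ᵀ.
Hence m = 599 / 281 ≈ 2.13167.

m = 2.1317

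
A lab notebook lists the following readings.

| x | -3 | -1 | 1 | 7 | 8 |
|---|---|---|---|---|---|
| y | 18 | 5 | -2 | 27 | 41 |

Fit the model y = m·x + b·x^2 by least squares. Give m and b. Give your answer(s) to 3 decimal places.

Setting ∂/∂m … = 0 gives: 124·m + 828·b = 456;  828·m + 6580·b = 4112.
(Σx·x = 124, Σx·x^2 = 828, Σx^2·x^2 = 6580, Σx·y = 456, Σx^2·y = 4112.)
det = 124·6580 − 828² = 130336.
m = (456·6580 − 828·4112)/130336 = -12633/4073; b = (124·4112 − 828·456)/130336 = 4135/4073.

m = -3.102, b = 1.015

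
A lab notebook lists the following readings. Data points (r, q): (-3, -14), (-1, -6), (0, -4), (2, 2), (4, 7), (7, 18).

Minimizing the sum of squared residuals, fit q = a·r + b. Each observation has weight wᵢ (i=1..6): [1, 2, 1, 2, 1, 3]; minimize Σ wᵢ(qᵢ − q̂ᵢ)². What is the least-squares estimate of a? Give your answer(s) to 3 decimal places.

With design matrix A, AᵀWA = [[182, 24]; [24, 10]] and AᵀWq = [468, 35]ᵀ.
det = 182·10 − 24² = 1244.
a = (468·10 − 24·35)/1244 = 960/311; b = (182·35 − 24·468)/1244 = -2431/622.

a = 3.087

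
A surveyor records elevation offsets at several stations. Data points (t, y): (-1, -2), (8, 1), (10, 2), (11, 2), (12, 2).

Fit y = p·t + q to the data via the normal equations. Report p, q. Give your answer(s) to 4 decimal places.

Entries of AᵀA: Σt·t = 430, Σt = 40, Σ1 = 5.
For Aᵀy: Σt·y = 76, Σy = 5.
det = 430·5 − 40² = 550.
p = (76·5 − 40·5)/550 = 18/55; q = (430·5 − 40·76)/550 = -89/55.

p = 0.3273, q = -1.6182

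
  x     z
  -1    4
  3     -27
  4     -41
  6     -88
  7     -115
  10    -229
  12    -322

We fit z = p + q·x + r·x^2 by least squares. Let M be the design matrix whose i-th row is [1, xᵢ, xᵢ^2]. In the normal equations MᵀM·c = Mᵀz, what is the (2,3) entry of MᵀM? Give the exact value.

3377

Row 2 ↔ basis x, column 3 ↔ basis x^2, so (MᵀM)_{2,3} = Σᵢ (x)·(x^2) = (-1)·(1) + (3)·(9) + (4)·(16) + (6)·(36) + (7)·(49) + (10)·(100) + (12)·(144) = 3377.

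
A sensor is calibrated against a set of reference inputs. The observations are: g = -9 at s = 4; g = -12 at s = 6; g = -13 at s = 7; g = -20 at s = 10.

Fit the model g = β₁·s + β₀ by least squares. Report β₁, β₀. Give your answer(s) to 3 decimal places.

XᵀX·[β₁, β₀]ᵀ = Xᵀg reads: 201·β₁ + 27·β₀ = -399;  27·β₁ + 4·β₀ = -54.
(Σs·s = 201, Σs = 27, Σ1 = 4, Σs·g = -399, Σg = -54.)
Determinant 201·4 − 27² = 75.
β₁ = ((-399)·4 − 27·(-54))/75 = -46/25; β₀ = (201·(-54) − 27·(-399))/75 = -27/25.

β₁ = -1.840, β₀ = -1.080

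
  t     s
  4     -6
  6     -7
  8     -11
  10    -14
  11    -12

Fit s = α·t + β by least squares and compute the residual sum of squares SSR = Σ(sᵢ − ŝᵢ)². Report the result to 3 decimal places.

AᵀA·[α, β]ᵀ = Aᵀs reads: 337·α + 39·β = -426;  39·α + 5·β = -50.
(Σt·t = 337, Σt = 39, Σ1 = 5, Σt·s = -426, Σs = -50.)
Δ = 337·5 − 39² = 164.
α = ((-426)·5 − 39·(-50))/164 = -45/41; β = (337·(-50) − 39·(-426))/164 = -59/41.
Residuals: -7/41, 42/41, -32/41, -65/41, 62/41; SSR = 266/41.

SSR = 6.488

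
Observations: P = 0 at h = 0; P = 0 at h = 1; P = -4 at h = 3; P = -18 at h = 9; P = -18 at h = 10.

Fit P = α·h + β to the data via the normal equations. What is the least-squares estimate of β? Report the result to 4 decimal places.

β = 1.1784

From the data, Σh·h = 191, Σh = 23, Σ1 = 5.
Right-hand side: Σh·P = -354, ΣP = -40.
Δ = 191·5 − 23² = 426.
α = ((-354)·5 − 23·(-40))/426 = -425/213; β = (191·(-40) − 23·(-354))/426 = 251/213.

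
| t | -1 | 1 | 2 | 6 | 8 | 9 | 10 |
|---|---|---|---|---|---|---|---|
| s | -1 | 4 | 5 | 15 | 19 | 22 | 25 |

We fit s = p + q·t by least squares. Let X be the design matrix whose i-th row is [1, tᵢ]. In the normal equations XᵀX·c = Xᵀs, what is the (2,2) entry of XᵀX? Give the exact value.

Row 2 ↔ basis t, column 2 ↔ basis t, so (XᵀX)_{2,2} = Σᵢ (t)·(t) = (-1)·(-1) + (1)·(1) + (2)·(2) + (6)·(6) + (8)·(8) + (9)·(9) + (10)·(10) = 287.

287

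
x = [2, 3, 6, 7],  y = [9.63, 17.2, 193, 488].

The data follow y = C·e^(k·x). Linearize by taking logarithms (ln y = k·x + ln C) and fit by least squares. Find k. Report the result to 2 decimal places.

k = 0.79

With ln yᵢ as the transformed response and xᵢ as the regressor:
Over the data: Σx = 18.0000, Σ(x)² = 98.0000, Σln y = 16.5628, Σx·ln y = 87.9728.
Normal system: [[98.0000, 18.0000]; [18.0000, 4]]·[k, ln C]ᵀ = [87.9728, 16.5628]ᵀ.
Δ = 98.0000·4 − (18.0000)² = 68.0000; k = (87.9728·4 − 18.0000·16.5628)/68.0000 = 0.79060, ln C = (98.0000·16.5628 − 18.0000·87.9728)/68.0000 = 0.58299.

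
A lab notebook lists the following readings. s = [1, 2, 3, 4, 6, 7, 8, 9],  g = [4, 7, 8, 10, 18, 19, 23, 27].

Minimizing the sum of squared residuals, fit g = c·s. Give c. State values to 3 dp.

Compute the Gram sums: Σs·s = 260.
Right-hand side: Σs·g = 750.
So MᵀM·[c]ᵀ = Mᵀg: [[260]]·[c]ᵀ = [750]ᵀ.
c = 750/260 = 2.88462.

c = 2.885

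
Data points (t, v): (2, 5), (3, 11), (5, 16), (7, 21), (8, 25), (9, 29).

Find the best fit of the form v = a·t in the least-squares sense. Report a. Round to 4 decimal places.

a = 3.1509

Compute the Gram sums: Σt·t = 232.
And Σt·v = 731.
So MᵀM·[a]ᵀ = Mᵀv: [[232]]·[a]ᵀ = [731]ᵀ.
a = 731/232 = 3.15086.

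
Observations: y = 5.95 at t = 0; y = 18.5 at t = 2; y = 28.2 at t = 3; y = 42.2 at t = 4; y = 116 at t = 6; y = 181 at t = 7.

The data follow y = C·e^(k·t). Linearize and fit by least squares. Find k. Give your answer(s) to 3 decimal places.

Linearized form: ln y = k·t + ln C. From the 6 transformed points,
Over the data: Σt = 22.0000, Σ(t)² = 114.0000, Σln y = 21.7350, Σt·ln y = 95.7342.
Normal system: [[114.0000, 22.0000]; [22.0000, 6]]·[k, ln C]ᵀ = [95.7342, 21.7350]ᵀ.
Δ = 114.0000·6 − (22.0000)² = 200.0000; k = (95.7342·6 − 22.0000·21.7350)/200.0000 = 0.48118, ln C = (114.0000·21.7350 − 22.0000·95.7342)/200.0000 = 1.85818.

k = 0.481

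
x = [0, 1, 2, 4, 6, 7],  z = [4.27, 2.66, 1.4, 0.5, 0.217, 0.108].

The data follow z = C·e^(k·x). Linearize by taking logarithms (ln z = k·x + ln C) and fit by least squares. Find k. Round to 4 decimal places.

With ln zᵢ as the transformed response and xᵢ as the regressor:
Over the data: Σx = 20.0000, Σ(x)² = 106.0000, Σln z = -1.6802, Σx·ln z = -25.8678.
Normal system: [[106.0000, 20.0000]; [20.0000, 6]]·[k, ln C]ᵀ = [-25.8678, -1.6802]ᵀ.
Δ = 106.0000·6 − (20.0000)² = 236.0000; k = (-25.8678·6 − 20.0000·-1.6802)/236.0000 = -0.51527, ln C = (106.0000·-1.6802 − 20.0000·-25.8678)/236.0000 = 1.43752.

k = -0.5153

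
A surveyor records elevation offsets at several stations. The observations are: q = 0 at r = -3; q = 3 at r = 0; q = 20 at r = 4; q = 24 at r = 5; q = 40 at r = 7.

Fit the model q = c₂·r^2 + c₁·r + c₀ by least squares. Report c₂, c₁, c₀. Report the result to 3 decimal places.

c₂ = 0.419, c₁ = 2.303, c₀ = 3.125

Compute the Gram sums: Σr^2·r^2 = 3363, Σr^2·r = 505, Σr^2 = 99, Σr·r = 99, Σr = 13, Σ1 = 5.
Moment sums: Σr^2·q = 2880, Σr·q = 480, Σq = 87.
So AᵀA·[c₂, c₁, c₀]ᵀ = Aᵀq: [[3363, 505, 99]; [505, 99, 13]; [99, 13, 5]]·[c₂, c₁, c₀]ᵀ = [2880, 480, 87]ᵀ.
Solving the 3×3 system (Gaussian elimination) gives c₂ = 15777/37696, c₁ = 86823/37696, c₀ = 58893/18848.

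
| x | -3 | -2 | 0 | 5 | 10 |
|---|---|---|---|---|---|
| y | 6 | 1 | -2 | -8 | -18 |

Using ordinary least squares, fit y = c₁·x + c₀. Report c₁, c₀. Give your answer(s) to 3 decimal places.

AᵀA·[c₁, c₀]ᵀ = Aᵀy reads: 138·c₁ + 10·c₀ = -240;  10·c₁ + 5·c₀ = -21.
(Σx·x = 138, Σx = 10, Σ1 = 5, Σx·y = -240, Σy = -21.)
Determinant 138·5 − 10² = 590.
c₁ = ((-240)·5 − 10·(-21))/590 = -99/59; c₀ = (138·(-21) − 10·(-240))/590 = -249/295.

c₁ = -1.678, c₀ = -0.844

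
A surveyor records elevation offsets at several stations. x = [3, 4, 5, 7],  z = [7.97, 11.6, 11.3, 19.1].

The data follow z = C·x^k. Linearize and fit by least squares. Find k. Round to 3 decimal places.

k = 0.960

Linearized form: ln z = k·ln x + ln C. From the 4 transformed points,
XᵀX = [[9.5056, 6.0403]; [6.0403, 4]], rhs = [15.3206, 9.9012]ᵀ  (here Σln x = 6.0403, Σ(ln x)² = 9.5056, Σln z = 9.9012, Σln x·ln z = 15.3206).
Slope k = (n·Σln x·ln z − Σln x·Σln z)/(n·Σ(ln x)² − (Σln x)²) = (4·15.3206 − 6.0403·9.9012)/1.5378 = 0.96026; ln C = (Σln z − k·Σln x)/n = 1.02524.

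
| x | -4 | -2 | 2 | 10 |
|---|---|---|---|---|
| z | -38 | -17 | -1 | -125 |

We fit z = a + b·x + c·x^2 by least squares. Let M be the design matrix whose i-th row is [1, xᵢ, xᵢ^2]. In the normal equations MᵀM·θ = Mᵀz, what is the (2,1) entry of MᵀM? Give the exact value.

6

Row 2 ↔ basis x, column 1 ↔ basis 1, so (MᵀM)_{2,1} = Σᵢ x = (-4)·(1) + (-2)·(1) + (2)·(1) + (10)·(1) = 6.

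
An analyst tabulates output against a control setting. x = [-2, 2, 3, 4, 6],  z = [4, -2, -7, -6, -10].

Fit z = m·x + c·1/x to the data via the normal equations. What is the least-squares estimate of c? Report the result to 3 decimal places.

c = -0.064

With design matrix M, MᵀM = [[69, 5]; [5, 101/144]] and Mᵀz = [-117, -17/2]ᵀ.
Determinant 69·(101/144) − 5² = 1123/48.
m = ((-117)·(101/144) − 5·(-17/2))/(1123/48) = -1899/1123; c = (69·(-17/2) − 5·(-117))/(1123/48) = -72/1123.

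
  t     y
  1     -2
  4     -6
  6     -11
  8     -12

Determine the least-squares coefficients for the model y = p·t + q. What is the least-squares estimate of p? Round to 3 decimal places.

p = -1.523

Setting ∂/∂p … = 0 gives: 117·p + 19·q = -188;  19·p + 4·q = -31.
(Σt·t = 117, Σt = 19, Σ1 = 4, Σt·y = -188, Σy = -31.)
det = 117·4 − 19² = 107.
p = ((-188)·4 − 19·(-31))/107 = -163/107; q = (117·(-31) − 19·(-188))/107 = -55/107.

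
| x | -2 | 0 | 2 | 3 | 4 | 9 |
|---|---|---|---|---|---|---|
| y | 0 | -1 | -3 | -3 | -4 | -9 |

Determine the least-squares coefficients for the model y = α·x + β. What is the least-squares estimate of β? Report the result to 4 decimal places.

Sums needed: Σx·x = 114, Σx = 16, Σ1 = 6.
And Σx·y = -112, Σy = -20.
Eliminating β: 6·(row 1) − 16·(row 2) gives 428·α = 6·(-112) − 16·(-20) = -352, so α = -88/107.
Then β = ((-20) − 16·(-88/107))/6 = -122/107.

β = -1.1402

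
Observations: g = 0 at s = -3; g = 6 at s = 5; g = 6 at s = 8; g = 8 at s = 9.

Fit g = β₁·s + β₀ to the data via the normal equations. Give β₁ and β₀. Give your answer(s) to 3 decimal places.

The normal equations are: 179·β₁ + 19·β₀ = 150;  19·β₁ + 4·β₀ = 20.
(Σs·s = 179, Σs = 19, Σ1 = 4, Σs·g = 150, Σg = 20.)
Eliminating β₀: 4·(row 1) − 19·(row 2) gives 355·β₁ = 4·150 − 19·20 = 220, so β₁ = 44/71.
Then β₀ = (20 − 19·(44/71))/4 = 146/71.

β₁ = 0.620, β₀ = 2.056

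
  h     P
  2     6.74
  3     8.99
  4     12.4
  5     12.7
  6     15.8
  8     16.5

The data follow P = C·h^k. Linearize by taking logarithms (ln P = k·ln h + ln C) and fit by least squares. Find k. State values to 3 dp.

k = 0.677

Linearized form: ln P = k·ln h + ln C. From the 6 transformed points,
Σln h = 8.6587, Σ(ln h)² = 13.7340, Σln P = 14.7268, Σln h·ln P = 22.0908.
Normal system: [[13.7340, 8.6587]; [8.6587, 6]]·[k, ln C]ᵀ = [22.0908, 14.7268]ᵀ.
Slope k = (n·Σln h·ln P − Σln h·Σln P)/(n·Σ(ln h)² − (Σln h)²) = (6·22.0908 − 8.6587·14.7268)/7.4309 = 0.67681; ln C = (Σln P − k·Σln h)/n = 1.47775.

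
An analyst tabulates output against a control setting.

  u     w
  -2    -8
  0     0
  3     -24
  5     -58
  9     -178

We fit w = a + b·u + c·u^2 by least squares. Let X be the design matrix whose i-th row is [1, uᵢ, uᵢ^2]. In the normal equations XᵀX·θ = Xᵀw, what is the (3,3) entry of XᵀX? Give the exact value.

7283

Row 3 ↔ basis u^2, column 3 ↔ basis u^2, so (XᵀX)_{3,3} = Σᵢ (u^2)·(u^2) = (4)·(4) + (0)·(0) + (9)·(9) + (25)·(25) + (81)·(81) = 7283.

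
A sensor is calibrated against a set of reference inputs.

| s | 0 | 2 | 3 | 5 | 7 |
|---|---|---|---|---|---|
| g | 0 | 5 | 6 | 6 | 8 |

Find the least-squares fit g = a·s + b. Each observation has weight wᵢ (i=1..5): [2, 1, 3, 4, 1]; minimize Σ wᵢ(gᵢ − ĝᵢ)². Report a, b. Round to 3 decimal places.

Normal-equation sums: Σwᵢ·s·s = 180, Σwᵢ·s = 38, Σwᵢ·1 = 11.
For MᵀWg: Σwᵢ·s·g = 240, Σwᵢ·g = 55.
So MᵀWM·[a, b]ᵀ = MᵀWg: [[180, 38]; [38, 11]]·[a, b]ᵀ = [240, 55]ᵀ.
det = 180·11 − 38² = 536.
a = (240·11 − 38·55)/536 = 275/268; b = (180·55 − 38·240)/536 = 195/134.

a = 1.026, b = 1.455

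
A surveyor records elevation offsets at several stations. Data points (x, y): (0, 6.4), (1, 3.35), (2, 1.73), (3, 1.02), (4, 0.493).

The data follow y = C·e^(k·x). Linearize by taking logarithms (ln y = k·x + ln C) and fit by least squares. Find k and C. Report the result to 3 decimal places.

With ln yᵢ as the transformed response and xᵢ as the regressor:
Σx = 10.0000, Σ(x)² = 30.0000, Σln y = 2.9259, Σx·ln y = -0.4644.
Equations: 30.0000·k + 10.0000·ln C = -0.4644;  10.0000·k + 5·ln C = 2.9259.
Solving (det = 50.0000): k = -0.63162, ln C = 1.84844, so C = exp(1.84844) = 6.34988.

k = -0.632, C = 6.350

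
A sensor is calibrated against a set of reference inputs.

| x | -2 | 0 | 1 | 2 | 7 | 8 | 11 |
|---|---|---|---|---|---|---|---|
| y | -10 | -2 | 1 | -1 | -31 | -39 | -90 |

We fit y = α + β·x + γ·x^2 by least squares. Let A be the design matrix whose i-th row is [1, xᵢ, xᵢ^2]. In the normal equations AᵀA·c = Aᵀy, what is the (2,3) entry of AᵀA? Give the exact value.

Row 2 ↔ basis x, column 3 ↔ basis x^2, so (AᵀA)_{2,3} = Σᵢ (x)·(x^2) = (-2)·(4) + (0)·(0) + (1)·(1) + (2)·(4) + (7)·(49) + (8)·(64) + (11)·(121) = 2187.

2187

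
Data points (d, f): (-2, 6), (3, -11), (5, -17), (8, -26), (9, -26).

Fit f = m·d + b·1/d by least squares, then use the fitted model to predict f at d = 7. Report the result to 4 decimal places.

f̂ = -21.7843

Normal-equation sums: Σd·d = 183, Σd·1/d = 5, Σ1/d·1/d = 55609/129600.
Right-hand side: Σd·f = -572, Σ1/d·f = -2917/180.
Δ = 183·(55609/129600) − 5² = 2312149/43200.
m = ((-572)·(55609/129600) − 5·(-2917/180))/(2312149/43200) = -21307148/6936447; b = (183·(-2917/180) − 5·(-572))/(2312149/43200) = -4562640/2312149.
At d = 7: f̂ = (-21307148/6936447)·(7) + (-4562640/2312149)·(1/7) = -1057738172/48555129.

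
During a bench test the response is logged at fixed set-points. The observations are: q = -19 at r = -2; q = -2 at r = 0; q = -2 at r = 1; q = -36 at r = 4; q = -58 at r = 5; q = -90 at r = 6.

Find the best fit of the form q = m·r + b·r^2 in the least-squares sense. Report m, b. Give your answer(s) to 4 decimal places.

Normal-equation sums: Σr·r = 82, Σr·r^2 = 398, Σr^2·r^2 = 2194.
And Σr·q = -938, Σr^2·q = -5344.
So MᵀM·[m, b]ᵀ = Mᵀq: [[82, 398]; [398, 2194]]·[m, b]ᵀ = [-938, -5344]ᵀ.
Δ = 82·2194 − 398² = 21504.
m = ((-938)·2194 − 398·(-5344))/21504 = 5745/1792; b = (82·(-5344) − 398·(-938))/21504 = -5407/1792.

m = 3.2059, b = -3.0173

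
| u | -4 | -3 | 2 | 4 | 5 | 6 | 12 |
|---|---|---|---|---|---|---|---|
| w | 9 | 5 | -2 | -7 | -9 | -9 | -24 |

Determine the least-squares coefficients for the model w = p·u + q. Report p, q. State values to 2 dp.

p = -1.96, q = 0.86

Normal-equation sums: Σu·u = 250, Σu = 22, Σ1 = 7.
For Mᵀw: Σu·w = -470, Σw = -37.
MᵀM·[p, q]ᵀ = Mᵀw becomes [[250, 22]; [22, 7]]·[p, q]ᵀ = [-470, -37]ᵀ.
Eliminating q: 7·(row 1) − 22·(row 2) gives 1266·p = 7·(-470) − 22·(-37) = -2476, so p = -1238/633.
Then q = ((-37) − 22·(-1238/633))/7 = 545/633.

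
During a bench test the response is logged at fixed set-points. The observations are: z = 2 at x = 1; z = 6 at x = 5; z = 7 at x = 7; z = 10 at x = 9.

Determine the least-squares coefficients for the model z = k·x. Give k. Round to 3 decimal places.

The normal system AᵀA·[k]ᵀ = Aᵀz is [[156]]·[k]ᵀ = [171]ᵀ.
k = 171/156 = 1.09615.

k = 1.096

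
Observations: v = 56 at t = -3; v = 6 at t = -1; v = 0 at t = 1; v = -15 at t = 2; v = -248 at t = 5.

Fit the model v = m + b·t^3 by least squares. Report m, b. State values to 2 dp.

XᵀX·[m, b]ᵀ = Xᵀv reads: 5·m + 106·b = -201;  106·m + 16420·b = -32638.
Δ = 5·16420 − 106² = 70864.
m = ((-201)·16420 − 106·(-32638))/70864 = 19901/8858; b = (5·(-32638) − 106·(-201))/70864 = -35471/17716.

m = 2.25, b = -2.00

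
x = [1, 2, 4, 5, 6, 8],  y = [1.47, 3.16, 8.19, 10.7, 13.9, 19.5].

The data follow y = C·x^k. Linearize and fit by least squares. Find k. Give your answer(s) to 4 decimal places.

Linearized form: ln y = k·ln x + ln C. From the 6 transformed points,
Σln x = 7.5601, Σ(ln x)² = 12.5270, Σln y = 11.6113, Σln x·ln y = 18.4200.
Equations: 12.5270·k + 7.5601·ln C = 18.4200;  7.5601·k + 6·ln C = 11.6113.
Solving (det = 18.0074): k = 1.26270, ln C = 0.34419.

k = 1.2627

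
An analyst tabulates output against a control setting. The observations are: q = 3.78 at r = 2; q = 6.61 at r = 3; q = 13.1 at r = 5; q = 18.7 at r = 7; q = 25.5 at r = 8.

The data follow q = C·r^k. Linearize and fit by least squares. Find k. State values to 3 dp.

k = 1.332

Linearized form: ln q = k·ln r + ln C. From the 5 transformed points,
Σln r = 7.4265, Σ(ln r)² = 12.3883, Σln q = 11.9581, Σln r·ln q = 19.5703.
Normal system: [[12.3883, 7.4265]; [7.4265, 5]]·[k, ln C]ᵀ = [19.5703, 11.9581]ᵀ.
Δ = 12.3883·5 − (7.4265)² = 6.7880; k = (19.5703·5 − 7.4265·11.9581)/6.7880 = 1.33230, ln C = (12.3883·11.9581 − 7.4265·19.5703)/6.7880 = 0.41274.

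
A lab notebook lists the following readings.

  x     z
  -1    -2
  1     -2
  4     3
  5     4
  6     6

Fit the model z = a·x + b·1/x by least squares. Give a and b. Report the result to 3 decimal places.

a = 0.922, b = -0.967

MᵀM·[a, b]ᵀ = Mᵀz reads: 79·a + 5·b = 68;  5·a + (7669/3600)·b = 51/20.
Eliminating b: (7669/3600)·(row 1) − 5·(row 2) gives (515851/3600)·a = (7669/3600)·68 − 5·(51/20) = 59449/450, so a = 475592/515851.
Then b = ((51/20) − 5·(475592/515851))/(7669/3600) = -498780/515851.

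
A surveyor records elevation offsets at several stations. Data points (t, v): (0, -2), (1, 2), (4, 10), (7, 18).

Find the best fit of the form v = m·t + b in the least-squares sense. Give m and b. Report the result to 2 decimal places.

Setting ∂/∂m … = 0 gives: 66·m + 12·b = 168;  12·m + 4·b = 28.
(Σt·t = 66, Σt = 12, Σ1 = 4, Σt·v = 168, Σv = 28.)
Eliminating b: 4·(row 1) − 12·(row 2) gives 120·m = 4·168 − 12·28 = 336, so m = 14/5.
Then b = (28 − 12·(14/5))/4 = -7/5.

m = 2.80, b = -1.40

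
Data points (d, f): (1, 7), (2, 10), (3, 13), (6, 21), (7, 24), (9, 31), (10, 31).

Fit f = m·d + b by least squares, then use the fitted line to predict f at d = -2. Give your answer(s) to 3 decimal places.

f̂ = -1.116

The normal equations are: 280·m + 38·b = 949;  38·m + 7·b = 137.
(Σd·d = 280, Σd = 38, Σ1 = 7, Σd·f = 949, Σf = 137.)
Determinant 280·7 − 38² = 516.
m = (949·7 − 38·137)/516 = 479/172; b = (280·137 − 38·949)/516 = 383/86.
At d = -2: f̂ = (479/172)·(-2) + (383/86)·(1) = -48/43.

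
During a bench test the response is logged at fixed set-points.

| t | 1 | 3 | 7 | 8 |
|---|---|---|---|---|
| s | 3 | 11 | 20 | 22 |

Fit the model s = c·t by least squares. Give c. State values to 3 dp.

c = 2.862

The normal system MᵀM·[c]ᵀ = Mᵀs is [[123]]·[c]ᵀ = [352]ᵀ.
c = 352/123 = 2.86179.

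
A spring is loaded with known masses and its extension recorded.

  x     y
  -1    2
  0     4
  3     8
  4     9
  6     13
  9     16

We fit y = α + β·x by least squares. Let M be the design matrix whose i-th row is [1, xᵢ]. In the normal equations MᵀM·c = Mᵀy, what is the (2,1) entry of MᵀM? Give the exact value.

Row 2 ↔ basis x, column 1 ↔ basis 1, so (MᵀM)_{2,1} = Σᵢ x = (-1)·(1) + (0)·(1) + (3)·(1) + (4)·(1) + (6)·(1) + (9)·(1) = 21.

21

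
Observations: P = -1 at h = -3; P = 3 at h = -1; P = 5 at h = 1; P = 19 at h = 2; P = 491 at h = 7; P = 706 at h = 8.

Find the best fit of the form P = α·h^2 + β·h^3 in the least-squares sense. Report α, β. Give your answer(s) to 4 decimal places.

Entries of XᵀX: Σh^2·h^2 = 6596, Σh^2·h^3 = 49364, Σh^3·h^3 = 380588.
Right-hand side: Σh^2·P = 69318, Σh^3·P = 530066.
Normal equations: [[6596, 49364]; [49364, 380588]]·[α, β]ᵀ = [69318, 530066]ᵀ.
Determinant 6596·380588 − 49364² = 73553952.
α = (69318·380588 − 49364·530066)/73553952 = 6731905/2298561; β = (6596·530066 − 49364·69318)/73553952 = 4656349/4597122.

α = 2.9287, β = 1.0129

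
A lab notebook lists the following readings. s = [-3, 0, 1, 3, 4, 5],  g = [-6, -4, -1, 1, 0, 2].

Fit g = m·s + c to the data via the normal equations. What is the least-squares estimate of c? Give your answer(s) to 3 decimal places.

c = -3.000

Compute the Gram sums: Σs·s = 60, Σs = 10, Σ1 = 6.
And Σs·g = 30, Σg = -8.
det = 60·6 − 10² = 260.
m = (30·6 − 10·(-8))/260 = 1; c = (60·(-8) − 10·30)/260 = -3.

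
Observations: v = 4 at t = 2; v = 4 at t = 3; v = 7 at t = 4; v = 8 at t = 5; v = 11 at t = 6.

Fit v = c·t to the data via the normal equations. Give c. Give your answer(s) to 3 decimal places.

From the data, Σt·t = 90.
Moment sums: Σt·v = 154.
MᵀM·[c]ᵀ = Mᵀv becomes [[90]]·[c]ᵀ = [154]ᵀ.
Hence c = 154 / 90 ≈ 1.71111.

c = 1.711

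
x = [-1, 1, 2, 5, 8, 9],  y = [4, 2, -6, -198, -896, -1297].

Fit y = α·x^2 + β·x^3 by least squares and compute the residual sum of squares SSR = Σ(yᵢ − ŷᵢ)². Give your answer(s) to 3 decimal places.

SSR = 5.630

Setting ∂/∂α … = 0 gives: 11300·α + 94974·β = -167369;  94974·α + 809276·β = -1429065.
(Σx^2·x^2 = 11300, Σx^2·x^3 = 94974, Σx^3·x^3 = 809276, Σx^2·y = -167369, Σx^3·y = -1429065.)
Eliminating β: 809276·(row 1) − 94974·(row 2) gives 124758124·α = 809276·(-167369) − 94974·(-1429065) = 276304466, so α = 138152233/62379062.
Then β = ((-1429065) − 94974·(138152233/62379062))/809276 = -126365547/62379062.
Residuals: -7500766/31189531, 56485719/31189531, 42020536/31189531, -4583363/31189531, -17111200/31189531, 12254738/31189531; SSR = 175591046/31189531.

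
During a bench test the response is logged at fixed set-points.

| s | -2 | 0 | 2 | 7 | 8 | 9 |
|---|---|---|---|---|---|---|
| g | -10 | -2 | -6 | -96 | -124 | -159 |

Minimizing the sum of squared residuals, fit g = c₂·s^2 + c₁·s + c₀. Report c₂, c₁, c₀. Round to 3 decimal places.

Compute the Gram sums: Σs^2·s^2 = 13090, Σs^2·s = 1584, Σs^2 = 202, Σs·s = 202, Σs = 24, Σ1 = 6.
For Aᵀg: Σs^2·g = -25583, Σs·g = -3087, Σg = -397.
Normal equations: [[13090, 1584, 202]; [1584, 202, 24]; [202, 24, 6]]·[c₂, c₁, c₀]ᵀ = [-25583, -3087, -397]ᵀ.
Row-reducing yields c₂ = -9886/4837, c₁ = 7941/9674, c₀ = -6203/9674.

c₂ = -2.044, c₁ = 0.821, c₀ = -0.641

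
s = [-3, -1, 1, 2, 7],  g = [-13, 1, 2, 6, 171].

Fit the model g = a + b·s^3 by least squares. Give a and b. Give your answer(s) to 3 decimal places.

a = 1.328, b = 0.495

Sums needed: Σ1 = 5, Σs^3 = 324, Σs^3·s^3 = 118444.
Moment sums: Σg = 167, Σs^3·g = 59053.
Eliminating b: 118444·(row 1) − 324·(row 2) gives 487244·a = 118444·167 − 324·59053 = 646976, so a = 161744/121811.
Then b = (59053 − 324·(161744/121811))/118444 = 241157/487244.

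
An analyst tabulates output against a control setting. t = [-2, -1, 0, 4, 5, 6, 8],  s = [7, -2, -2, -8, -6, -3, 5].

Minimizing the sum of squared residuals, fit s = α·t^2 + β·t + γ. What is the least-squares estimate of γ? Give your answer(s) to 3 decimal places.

γ = -3.227

With design matrix M, MᵀM = [[6290, 908, 146]; [908, 146, 20]; [146, 20, 7]] and Mᵀs = [-40, -52, -9]ᵀ.
Row-reducing yields α = 2169/3949, β = -13150/3949, γ = -12745/3949.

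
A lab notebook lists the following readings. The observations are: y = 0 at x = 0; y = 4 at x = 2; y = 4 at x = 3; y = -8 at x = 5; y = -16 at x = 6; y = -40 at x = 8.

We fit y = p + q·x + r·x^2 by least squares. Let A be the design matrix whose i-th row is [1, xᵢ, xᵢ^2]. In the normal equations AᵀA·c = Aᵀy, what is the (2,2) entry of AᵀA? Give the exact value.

138

Row 2 ↔ basis x, column 2 ↔ basis x, so (AᵀA)_{2,2} = Σᵢ (x)·(x) = (0)·(0) + (2)·(2) + (3)·(3) + (5)·(5) + (6)·(6) + (8)·(8) = 138.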